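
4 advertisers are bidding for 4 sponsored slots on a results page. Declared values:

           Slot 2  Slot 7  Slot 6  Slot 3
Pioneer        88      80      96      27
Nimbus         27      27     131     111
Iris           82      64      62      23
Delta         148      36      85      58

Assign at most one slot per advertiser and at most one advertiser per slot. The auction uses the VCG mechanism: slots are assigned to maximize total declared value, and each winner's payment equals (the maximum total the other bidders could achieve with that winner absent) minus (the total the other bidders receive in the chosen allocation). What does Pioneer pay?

Pioneer pays $20.

Efficient allocation: Pioneer→Slot 6 ($96), Nimbus→Slot 3 ($111), Iris→Slot 7 ($64), Delta→Slot 2 ($148); total welfare W = $419.
Pioneer receives Slot 6 at value $96, so the others get W − 96 = $323.
Without Pioneer: best allocation of the remaining 3 bidders over all 4 slots is Nimbus→Slot 6 ($131), Iris→Slot 7 ($64), Delta→Slot 2 ($148), total $343.
VCG payment = (others' best without Pioneer) − (others' welfare with Pioneer) = 343 − 323 = $20.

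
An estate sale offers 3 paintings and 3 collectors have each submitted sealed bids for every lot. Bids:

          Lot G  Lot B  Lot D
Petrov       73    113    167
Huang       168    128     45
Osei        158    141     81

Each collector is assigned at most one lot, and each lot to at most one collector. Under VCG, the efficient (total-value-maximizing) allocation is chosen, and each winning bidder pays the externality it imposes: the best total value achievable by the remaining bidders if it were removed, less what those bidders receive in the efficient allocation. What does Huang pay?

Efficient allocation: Petrov→Lot D ($167), Huang→Lot G ($168), Osei→Lot B ($141); total welfare W = $476.
Huang receives Lot G at value $168, so the others get W − 168 = $308.
Without Huang: best allocation of the remaining 2 bidders over all 3 lots is Petrov→Lot D ($167), Osei→Lot G ($158), total $325.
VCG payment = (others' best without Huang) − (others' welfare with Huang) = 325 − 308 = $17.

Huang pays $17.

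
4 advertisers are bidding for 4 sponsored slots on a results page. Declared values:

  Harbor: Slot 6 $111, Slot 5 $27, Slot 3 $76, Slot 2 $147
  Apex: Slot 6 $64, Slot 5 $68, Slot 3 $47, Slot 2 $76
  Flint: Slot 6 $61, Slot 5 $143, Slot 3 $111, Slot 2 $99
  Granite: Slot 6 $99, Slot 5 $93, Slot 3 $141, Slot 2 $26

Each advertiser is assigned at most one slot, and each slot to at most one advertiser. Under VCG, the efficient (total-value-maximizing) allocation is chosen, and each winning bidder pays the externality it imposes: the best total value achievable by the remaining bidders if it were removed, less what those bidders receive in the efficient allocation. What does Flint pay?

Efficient allocation: Harbor→Slot 2 ($147), Apex→Slot 6 ($64), Flint→Slot 5 ($143), Granite→Slot 3 ($141); total welfare W = $495.
Flint receives Slot 5 at value $143, so the others get W − 143 = $352.
Without Flint: best allocation of the remaining 3 bidders over all 4 slots is Harbor→Slot 2 ($147), Apex→Slot 5 ($68), Granite→Slot 3 ($141), total $356.
VCG payment = (others' best without Flint) − (others' welfare with Flint) = 356 − 352 = $4.

Flint pays $4.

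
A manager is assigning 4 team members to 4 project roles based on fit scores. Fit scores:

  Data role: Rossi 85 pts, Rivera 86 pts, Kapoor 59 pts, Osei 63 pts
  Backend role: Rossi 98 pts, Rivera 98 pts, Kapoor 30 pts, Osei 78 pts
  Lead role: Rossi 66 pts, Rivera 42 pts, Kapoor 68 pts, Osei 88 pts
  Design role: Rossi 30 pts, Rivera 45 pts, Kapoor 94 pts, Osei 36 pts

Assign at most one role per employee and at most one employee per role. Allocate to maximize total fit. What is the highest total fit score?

Optimal: Rossi→Backend role (98 pts), Rivera→Data role (86 pts), Kapoor→Design role (94 pts), Osei→Lead role (88 pts) — total 98+86+94+88 = 366 pts.
Next-best assignment: Rossi→Data role, Rivera→Backend role, Kapoor→Design role, Osei→Lead role = 365 pts.
Swapping Kapoor↔Rossi (Kapoor→Backend role 30 pts, Rossi→Design role 30 pts) loses 132.

Max total: 366 pts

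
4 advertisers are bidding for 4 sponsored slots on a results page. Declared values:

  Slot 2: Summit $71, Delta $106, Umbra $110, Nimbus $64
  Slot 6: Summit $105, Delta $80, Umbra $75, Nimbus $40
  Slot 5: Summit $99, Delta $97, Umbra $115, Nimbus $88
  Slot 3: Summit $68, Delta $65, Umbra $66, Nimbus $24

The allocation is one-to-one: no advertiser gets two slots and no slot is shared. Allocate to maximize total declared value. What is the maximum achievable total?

Maximum total: $368

Optimal: Summit→Slot 6 ($105), Delta→Slot 3 ($65), Umbra→Slot 2 ($110), Nimbus→Slot 5 ($88) — total 105+65+110+88 = $368.
Max-entry greedy (repeatedly take the single best remaining cell) gives $350, worse by 18.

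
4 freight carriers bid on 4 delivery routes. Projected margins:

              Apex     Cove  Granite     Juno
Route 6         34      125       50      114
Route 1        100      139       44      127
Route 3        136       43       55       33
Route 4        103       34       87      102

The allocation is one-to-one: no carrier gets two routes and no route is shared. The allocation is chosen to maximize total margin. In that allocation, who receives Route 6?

Juno receives Route 6.

This is a one-to-one assignment (maximum-weight bipartite matching).
Optimal: Apex→Route 3 ($136k), Cove→Route 1 ($139k), Granite→Route 4 ($87k), Juno→Route 6 ($114k) — total 136+139+87+114 = $476k.
Column-greedy (each route in turn goes to its best remaining carrier) gives $475k, worse by 1.
Next-best assignment: Apex→Route 3, Cove→Route 6, Granite→Route 4, Juno→Route 1 = $475k.
Swapping Apex↔Cove (Apex→Route 1 $100k, Cove→Route 3 $43k) loses 132.
Juno's own top route is Route 1 ($127k), but forcing Juno→Route 1 and reassigning the rest optimally gives only $475k — worse by 1.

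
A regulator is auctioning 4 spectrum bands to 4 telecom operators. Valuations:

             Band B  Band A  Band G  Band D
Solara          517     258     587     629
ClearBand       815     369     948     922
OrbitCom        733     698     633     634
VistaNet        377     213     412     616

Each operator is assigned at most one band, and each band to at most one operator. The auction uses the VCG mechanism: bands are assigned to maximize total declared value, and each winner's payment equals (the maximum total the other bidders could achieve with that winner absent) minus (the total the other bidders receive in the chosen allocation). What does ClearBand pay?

Efficient allocation: Solara→Band B ($517M), ClearBand→Band G ($948M), OrbitCom→Band A ($698M), VistaNet→Band D ($616M); total welfare W = $2779M.
ClearBand receives Band G at value $948M, so the others get W − 948 = $1831M.
Without ClearBand: best allocation of the remaining 3 bidders over all 4 bands is Solara→Band G ($587M), OrbitCom→Band B ($733M), VistaNet→Band D ($616M), total $1936M.
VCG payment = (others' best without ClearBand) − (others' welfare with ClearBand) = 1936 − 1831 = $105M.

ClearBand pays $105M.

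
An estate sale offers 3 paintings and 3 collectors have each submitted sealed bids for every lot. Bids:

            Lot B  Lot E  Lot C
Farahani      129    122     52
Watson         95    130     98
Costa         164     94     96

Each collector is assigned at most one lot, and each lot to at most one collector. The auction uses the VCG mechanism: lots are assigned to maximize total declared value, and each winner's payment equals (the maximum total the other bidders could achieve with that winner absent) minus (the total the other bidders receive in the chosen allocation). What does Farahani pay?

Farahani pays $32.

Efficient allocation: Farahani→Lot E ($122), Watson→Lot C ($98), Costa→Lot B ($164); total welfare W = $384.
Farahani receives Lot E at value $122, so the others get W − 122 = $262.
Without Farahani: best allocation of the remaining 2 bidders over all 3 lots is Watson→Lot E ($130), Costa→Lot B ($164), total $294.
VCG payment = (others' best without Farahani) − (others' welfare with Farahani) = 294 − 262 = $32.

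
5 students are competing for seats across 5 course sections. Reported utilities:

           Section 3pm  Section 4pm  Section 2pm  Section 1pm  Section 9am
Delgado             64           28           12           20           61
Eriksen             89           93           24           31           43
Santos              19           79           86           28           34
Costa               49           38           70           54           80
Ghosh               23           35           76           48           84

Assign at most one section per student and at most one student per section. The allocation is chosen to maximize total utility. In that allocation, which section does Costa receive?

Optimal: Delgado→Section 3pm (64 points), Eriksen→Section 4pm (93 points), Santos→Section 2pm (86 points), Costa→Section 1pm (54 points), Ghosh→Section 9am (84 points) — total 64+93+86+54+84 = 381 points.
Costa's own top section is Section 9am (80 points), but forcing Costa→Section 9am and reassigning the rest optimally gives only 371 points — worse by 10.

Costa receives Section 1pm.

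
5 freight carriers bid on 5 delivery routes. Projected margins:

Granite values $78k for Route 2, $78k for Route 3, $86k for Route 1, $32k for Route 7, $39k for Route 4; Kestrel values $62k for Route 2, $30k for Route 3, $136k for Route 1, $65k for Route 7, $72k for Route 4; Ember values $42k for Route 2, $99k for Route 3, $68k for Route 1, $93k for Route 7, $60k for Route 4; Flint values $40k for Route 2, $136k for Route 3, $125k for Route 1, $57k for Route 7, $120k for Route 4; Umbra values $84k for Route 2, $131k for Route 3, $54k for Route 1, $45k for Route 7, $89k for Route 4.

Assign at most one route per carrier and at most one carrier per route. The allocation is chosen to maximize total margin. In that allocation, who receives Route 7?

Optimal: Granite→Route 2 ($78k), Kestrel→Route 1 ($136k), Ember→Route 7 ($93k), Flint→Route 4 ($120k), Umbra→Route 3 ($131k) — total 78+136+93+120+131 = $558k.
Column-greedy (each route in turn goes to its best remaining carrier) gives $488k, worse by 70.
Swapping Kestrel↔Flint (Kestrel→Route 4 $72k, Flint→Route 1 $125k) loses 59.
Ember's own top route is Route 3 ($99k), but forcing Ember→Route 3 and reassigning the rest optimally gives only $478k — worse by 80.

Ember receives Route 7.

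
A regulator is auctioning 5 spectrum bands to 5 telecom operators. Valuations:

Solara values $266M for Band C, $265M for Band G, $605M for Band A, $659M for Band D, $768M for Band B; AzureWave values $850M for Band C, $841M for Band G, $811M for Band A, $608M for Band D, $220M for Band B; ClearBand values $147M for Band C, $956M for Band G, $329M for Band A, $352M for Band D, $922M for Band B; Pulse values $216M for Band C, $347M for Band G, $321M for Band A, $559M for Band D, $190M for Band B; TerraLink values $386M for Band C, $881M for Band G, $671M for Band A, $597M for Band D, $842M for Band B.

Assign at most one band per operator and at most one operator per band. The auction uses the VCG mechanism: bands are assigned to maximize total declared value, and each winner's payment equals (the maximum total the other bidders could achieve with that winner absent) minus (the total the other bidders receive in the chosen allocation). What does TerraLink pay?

TerraLink pays $197M.

Efficient allocation: Solara→Band A ($605M), AzureWave→Band C ($850M), ClearBand→Band B ($922M), Pulse→Band D ($559M), TerraLink→Band G ($881M); total welfare W = $3817M.
TerraLink receives Band G at value $881M, so the others get W − 881 = $2936M.
Without TerraLink: best allocation of the remaining 4 bidders over all 5 bands is Solara→Band B ($768M), AzureWave→Band C ($850M), ClearBand→Band G ($956M), Pulse→Band D ($559M), total $3133M.
VCG payment = (others' best without TerraLink) − (others' welfare with TerraLink) = 3133 − 2936 = $197M.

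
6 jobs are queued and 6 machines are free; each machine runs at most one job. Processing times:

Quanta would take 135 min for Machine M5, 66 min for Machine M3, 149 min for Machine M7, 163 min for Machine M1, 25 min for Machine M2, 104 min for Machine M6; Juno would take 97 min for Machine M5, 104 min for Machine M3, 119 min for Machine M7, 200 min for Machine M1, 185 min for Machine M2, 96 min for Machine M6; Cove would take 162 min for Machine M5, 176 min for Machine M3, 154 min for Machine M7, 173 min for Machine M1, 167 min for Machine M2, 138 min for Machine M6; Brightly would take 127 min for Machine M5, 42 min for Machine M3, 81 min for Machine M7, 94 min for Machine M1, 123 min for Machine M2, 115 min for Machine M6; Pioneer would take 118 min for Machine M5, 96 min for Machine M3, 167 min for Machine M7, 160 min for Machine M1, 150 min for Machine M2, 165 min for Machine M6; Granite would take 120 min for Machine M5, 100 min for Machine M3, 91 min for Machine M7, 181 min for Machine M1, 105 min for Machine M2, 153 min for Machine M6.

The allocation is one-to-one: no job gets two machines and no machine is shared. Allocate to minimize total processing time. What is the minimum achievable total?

Minimum total: 541 min

Optimal: Quanta→Machine M2 (25 min), Juno→Machine M5 (97 min), Cove→Machine M6 (138 min), Brightly→Machine M1 (94 min), Pioneer→Machine M3 (96 min), Granite→Machine M7 (91 min) — total 25+97+138+94+96+91 = 541 min.
Min-entry greedy (repeatedly take the single cheapest remaining cell) gives 545 min, worse by 4.
Swapping Granite↔Cove (Granite→Machine M6 153 min, Cove→Machine M7 154 min) adds 78.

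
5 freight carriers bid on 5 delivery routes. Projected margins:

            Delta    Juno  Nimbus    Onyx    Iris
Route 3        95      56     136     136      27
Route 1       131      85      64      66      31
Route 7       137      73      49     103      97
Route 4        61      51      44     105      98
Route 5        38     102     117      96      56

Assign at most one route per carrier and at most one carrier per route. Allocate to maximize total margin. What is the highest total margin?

Max total: $573k

Optimal: Delta→Route 7 ($137k), Juno→Route 1 ($85k), Nimbus→Route 5 ($117k), Onyx→Route 3 ($136k), Iris→Route 4 ($98k) — total 137+85+117+136+98 = $573k.
Row-greedy (each carrier in turn takes its best remaining route) gives $511k, worse by 62.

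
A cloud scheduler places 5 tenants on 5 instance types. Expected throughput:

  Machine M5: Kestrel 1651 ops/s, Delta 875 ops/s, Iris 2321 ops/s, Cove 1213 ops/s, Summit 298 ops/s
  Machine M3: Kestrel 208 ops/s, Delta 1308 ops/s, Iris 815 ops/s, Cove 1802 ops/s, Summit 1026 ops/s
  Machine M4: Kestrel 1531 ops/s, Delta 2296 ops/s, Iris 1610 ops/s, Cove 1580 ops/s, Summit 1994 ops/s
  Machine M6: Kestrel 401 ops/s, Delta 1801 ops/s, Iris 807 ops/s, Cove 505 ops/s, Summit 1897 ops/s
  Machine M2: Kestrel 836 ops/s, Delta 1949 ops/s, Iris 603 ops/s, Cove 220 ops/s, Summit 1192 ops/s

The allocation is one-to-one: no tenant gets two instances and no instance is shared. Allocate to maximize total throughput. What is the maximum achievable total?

Maximum total: 9500 ops/s

Treat this as an assignment problem: match each tenant to one instance.
Optimal: Kestrel→Machine M4 (1531 ops/s), Delta→Machine M2 (1949 ops/s), Iris→Machine M5 (2321 ops/s), Cove→Machine M3 (1802 ops/s), Summit→Machine M6 (1897 ops/s) — total 1531+1949+2321+1802+1897 = 9500 ops/s.
Max-entry greedy (repeatedly take the single best remaining cell) gives 9152 ops/s, worse by 348.
Next-best assignment: Kestrel→Machine M2, Delta→Machine M4, Iris→Machine M5, Cove→Machine M3, Summit→Machine M6 = 9152 ops/s.
Swapping Summit↔Cove (Summit→Machine M3 1026 ops/s, Cove→Machine M6 505 ops/s) loses 2168.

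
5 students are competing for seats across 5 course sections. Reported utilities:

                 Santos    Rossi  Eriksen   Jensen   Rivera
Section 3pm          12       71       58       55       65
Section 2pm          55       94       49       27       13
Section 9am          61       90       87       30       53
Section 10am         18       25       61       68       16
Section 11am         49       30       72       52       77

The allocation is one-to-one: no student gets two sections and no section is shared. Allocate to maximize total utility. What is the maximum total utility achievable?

Optimal: Santos→Section 11am (49 points), Rossi→Section 2pm (94 points), Eriksen→Section 9am (87 points), Jensen→Section 10am (68 points), Rivera→Section 3pm (65 points) — total 49+94+87+68+65 = 363 points.
Column-greedy (each section in turn goes to its best remaining student) gives 358 points, worse by 5.
Next-best assignment: Santos→Section 9am, Rossi→Section 2pm, Eriksen→Section 11am, Jensen→Section 10am, Rivera→Section 3pm = 360 points.
Swapping Rossi↔Jensen (Rossi→Section 10am 25 points, Jensen→Section 2pm 27 points) loses 110.
Every other assignment is strictly worse.

Max total: 363 points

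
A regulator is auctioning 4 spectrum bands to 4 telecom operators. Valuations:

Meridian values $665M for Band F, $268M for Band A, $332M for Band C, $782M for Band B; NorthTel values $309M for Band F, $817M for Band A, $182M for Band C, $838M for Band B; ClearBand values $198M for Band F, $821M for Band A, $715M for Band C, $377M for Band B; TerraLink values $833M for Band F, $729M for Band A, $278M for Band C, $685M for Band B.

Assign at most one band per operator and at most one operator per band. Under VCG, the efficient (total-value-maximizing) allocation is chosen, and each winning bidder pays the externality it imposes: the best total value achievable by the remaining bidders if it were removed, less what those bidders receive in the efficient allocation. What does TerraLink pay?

Efficient allocation: Meridian→Band B ($782M), NorthTel→Band A ($817M), ClearBand→Band C ($715M), TerraLink→Band F ($833M); total welfare W = $3147M.
TerraLink receives Band F at value $833M, so the others get W − 833 = $2314M.
Without TerraLink: best allocation of the remaining 3 bidders over all 4 bands is Meridian→Band F ($665M), NorthTel→Band B ($838M), ClearBand→Band A ($821M), total $2324M.
VCG payment = (others' best without TerraLink) − (others' welfare with TerraLink) = 2324 − 2314 = $10M.

TerraLink pays $10M.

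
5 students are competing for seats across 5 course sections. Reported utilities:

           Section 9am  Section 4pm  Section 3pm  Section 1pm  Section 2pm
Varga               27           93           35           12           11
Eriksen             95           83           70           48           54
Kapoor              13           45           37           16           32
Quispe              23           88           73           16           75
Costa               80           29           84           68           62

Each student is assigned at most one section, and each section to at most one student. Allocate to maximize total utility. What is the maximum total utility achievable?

Optimal: Varga→Section 4pm (93 points), Eriksen→Section 9am (95 points), Kapoor→Section 3pm (37 points), Quispe→Section 2pm (75 points), Costa→Section 1pm (68 points) — total 93+95+37+75+68 = 368 points.
Max-entry greedy (repeatedly take the single best remaining cell) gives 363 points, worse by 5.

Maximum total: 368 points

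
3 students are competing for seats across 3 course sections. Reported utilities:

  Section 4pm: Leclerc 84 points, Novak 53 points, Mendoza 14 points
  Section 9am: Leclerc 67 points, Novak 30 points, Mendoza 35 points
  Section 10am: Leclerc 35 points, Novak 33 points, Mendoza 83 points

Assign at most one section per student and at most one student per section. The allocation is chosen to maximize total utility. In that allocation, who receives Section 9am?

Leclerc receives Section 9am.

This is a one-to-one assignment (maximum-weight bipartite matching).
Optimal: Leclerc→Section 9am (67 points), Novak→Section 4pm (53 points), Mendoza→Section 10am (83 points) — total 67+53+83 = 203 points.
Max-entry greedy (repeatedly take the single best remaining cell) gives 197 points, worse by 6.
Leclerc's own top section is Section 4pm (84 points), but forcing Leclerc→Section 4pm and reassigning the rest optimally gives only 197 points — worse by 6.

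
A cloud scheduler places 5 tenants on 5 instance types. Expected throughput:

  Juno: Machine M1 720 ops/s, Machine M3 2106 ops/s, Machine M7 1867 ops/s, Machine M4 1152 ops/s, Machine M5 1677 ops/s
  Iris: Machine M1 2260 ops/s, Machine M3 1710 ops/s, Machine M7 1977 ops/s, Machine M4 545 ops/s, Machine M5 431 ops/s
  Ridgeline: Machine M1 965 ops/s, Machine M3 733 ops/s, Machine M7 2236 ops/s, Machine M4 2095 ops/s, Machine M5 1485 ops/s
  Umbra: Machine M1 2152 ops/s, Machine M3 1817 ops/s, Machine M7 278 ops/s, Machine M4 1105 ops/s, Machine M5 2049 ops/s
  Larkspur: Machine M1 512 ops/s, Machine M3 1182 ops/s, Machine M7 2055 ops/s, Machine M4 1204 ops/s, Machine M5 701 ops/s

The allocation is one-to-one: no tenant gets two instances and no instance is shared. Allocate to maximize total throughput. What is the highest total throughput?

Treat this as an assignment problem: match each tenant to one instance.
Optimal: Juno→Machine M3 (2106 ops/s), Iris→Machine M1 (2260 ops/s), Ridgeline→Machine M4 (2095 ops/s), Umbra→Machine M5 (2049 ops/s), Larkspur→Machine M7 (2055 ops/s) — total 2106+2260+2095+2049+2055 = 10565 ops/s.
Column-greedy (each instance in turn goes to its best remaining tenant) gives 9855 ops/s, worse by 710.

Max total: 10565 ops/s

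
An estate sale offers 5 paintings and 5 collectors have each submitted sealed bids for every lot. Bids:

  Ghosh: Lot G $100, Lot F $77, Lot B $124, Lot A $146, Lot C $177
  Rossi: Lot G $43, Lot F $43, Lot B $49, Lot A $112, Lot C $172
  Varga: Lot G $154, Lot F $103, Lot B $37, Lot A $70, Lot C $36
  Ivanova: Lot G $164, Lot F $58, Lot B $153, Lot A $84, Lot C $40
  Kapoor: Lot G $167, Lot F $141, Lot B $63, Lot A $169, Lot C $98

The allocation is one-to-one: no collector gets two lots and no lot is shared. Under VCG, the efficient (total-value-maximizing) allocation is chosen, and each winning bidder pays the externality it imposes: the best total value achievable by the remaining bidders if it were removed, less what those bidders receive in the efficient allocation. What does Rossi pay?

Rossi pays $59.

Efficient allocation: Ghosh→Lot A ($146), Rossi→Lot C ($172), Varga→Lot G ($154), Ivanova→Lot B ($153), Kapoor→Lot F ($141); total welfare W = $766.
Rossi receives Lot C at value $172, so the others get W − 172 = $594.
Without Rossi: best allocation of the remaining 4 bidders over all 5 lots is Ghosh→Lot C ($177), Varga→Lot G ($154), Ivanova→Lot B ($153), Kapoor→Lot A ($169), total $653.
VCG payment = (others' best without Rossi) − (others' welfare with Rossi) = 653 − 594 = $59.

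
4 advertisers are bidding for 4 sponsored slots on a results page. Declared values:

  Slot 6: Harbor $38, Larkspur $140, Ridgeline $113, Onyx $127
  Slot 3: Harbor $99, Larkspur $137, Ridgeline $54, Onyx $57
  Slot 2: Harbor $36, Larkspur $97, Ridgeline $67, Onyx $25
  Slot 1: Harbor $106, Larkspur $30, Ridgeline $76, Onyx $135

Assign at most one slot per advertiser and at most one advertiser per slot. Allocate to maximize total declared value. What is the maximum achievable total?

Maximum total: $444

Optimal: Harbor→Slot 3 ($99), Larkspur→Slot 2 ($97), Ridgeline→Slot 6 ($113), Onyx→Slot 1 ($135) — total 99+97+113+135 = $444.
Max-entry greedy (repeatedly take the single best remaining cell) gives $441, worse by 3.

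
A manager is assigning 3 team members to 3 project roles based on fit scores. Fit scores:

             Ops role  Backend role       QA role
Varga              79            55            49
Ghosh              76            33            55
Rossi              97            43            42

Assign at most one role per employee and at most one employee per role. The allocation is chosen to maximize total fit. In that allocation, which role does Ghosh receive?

This is the linear assignment problem.
Optimal: Varga→Backend role (55 pts), Ghosh→QA role (55 pts), Rossi→Ops role (97 pts) — total 55+55+97 = 207 pts.
Row-greedy (each employee in turn takes its best remaining role) gives 177 pts, worse by 30.
Next-best assignment: Varga→QA role, Ghosh→Backend role, Rossi→Ops role = 179 pts.
Every other assignment is strictly worse.
Ghosh's own top role is Ops role (76 pts), but forcing Ghosh→Ops role and reassigning the rest optimally gives only 173 pts — worse by 34.

Ghosh receives QA role.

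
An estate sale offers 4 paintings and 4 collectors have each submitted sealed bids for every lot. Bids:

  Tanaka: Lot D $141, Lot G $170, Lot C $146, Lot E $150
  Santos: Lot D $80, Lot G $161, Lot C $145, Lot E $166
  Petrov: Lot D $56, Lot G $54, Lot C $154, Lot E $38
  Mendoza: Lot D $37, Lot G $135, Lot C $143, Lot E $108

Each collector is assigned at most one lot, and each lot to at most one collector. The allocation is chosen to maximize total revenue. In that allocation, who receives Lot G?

Mendoza receives Lot G.

This is the linear assignment problem.
Optimal: Tanaka→Lot D ($141), Santos→Lot E ($166), Petrov→Lot C ($154), Mendoza→Lot G ($135) — total 141+166+154+135 = $596.
Max-entry greedy (repeatedly take the single best remaining cell) gives $527, worse by 69.
Swapping Tanaka↔Mendoza (Tanaka→Lot G $170, Mendoza→Lot D $37) loses 69.
Mendoza's own top lot is Lot C ($143), but forcing Mendoza→Lot C and reassigning the rest optimally gives only $535 — worse by 61.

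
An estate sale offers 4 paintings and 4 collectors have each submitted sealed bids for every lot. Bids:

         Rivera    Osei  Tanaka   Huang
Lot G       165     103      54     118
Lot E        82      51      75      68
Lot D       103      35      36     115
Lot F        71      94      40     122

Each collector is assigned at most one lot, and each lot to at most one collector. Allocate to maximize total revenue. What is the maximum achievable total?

Optimal: Rivera→Lot G ($165), Osei→Lot F ($94), Tanaka→Lot E ($75), Huang→Lot D ($115) — total 165+94+75+115 = $449.

Maximum total: $449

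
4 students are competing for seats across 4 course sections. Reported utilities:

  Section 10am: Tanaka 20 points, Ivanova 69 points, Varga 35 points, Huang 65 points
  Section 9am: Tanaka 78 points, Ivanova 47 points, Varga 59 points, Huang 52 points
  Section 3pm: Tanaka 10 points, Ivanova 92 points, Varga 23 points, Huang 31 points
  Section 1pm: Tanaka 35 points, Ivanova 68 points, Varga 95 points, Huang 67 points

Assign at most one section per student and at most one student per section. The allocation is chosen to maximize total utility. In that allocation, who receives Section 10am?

Optimal: Tanaka→Section 9am (78 points), Ivanova→Section 3pm (92 points), Varga→Section 1pm (95 points), Huang→Section 10am (65 points) — total 78+92+95+65 = 330 points.
Column-greedy (each section in turn goes to its best remaining student) gives 273 points, worse by 57.
Checked against all permutations: 330 points is optimal.
Huang's own top section is Section 1pm (67 points), but forcing Huang→Section 1pm and reassigning the rest optimally gives only 272 points — worse by 58.

Huang receives Section 10am.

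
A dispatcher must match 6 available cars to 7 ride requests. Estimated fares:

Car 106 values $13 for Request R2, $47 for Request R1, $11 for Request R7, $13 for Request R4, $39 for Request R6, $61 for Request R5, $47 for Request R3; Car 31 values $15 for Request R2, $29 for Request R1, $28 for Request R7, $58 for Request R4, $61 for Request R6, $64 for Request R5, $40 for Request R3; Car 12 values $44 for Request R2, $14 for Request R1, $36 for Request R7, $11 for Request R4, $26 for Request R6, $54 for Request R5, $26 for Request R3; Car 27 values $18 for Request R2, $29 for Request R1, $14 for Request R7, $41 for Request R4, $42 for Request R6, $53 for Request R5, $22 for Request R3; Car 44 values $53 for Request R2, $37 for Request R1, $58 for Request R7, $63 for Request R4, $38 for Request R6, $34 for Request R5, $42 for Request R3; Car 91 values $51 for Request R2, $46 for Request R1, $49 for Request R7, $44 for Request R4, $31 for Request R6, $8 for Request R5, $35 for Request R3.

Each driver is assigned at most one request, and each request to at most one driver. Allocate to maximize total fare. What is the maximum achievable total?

Maximum total: $317

Optimal: Car 106→Request R1 ($47), Car 31→Request R6 ($61), Car 12→Request R2 ($44), Car 27→Request R5 ($53), Car 44→Request R4 ($63), Car 91→Request R7 ($49) — total 47+61+44+53+63+49 = $317.
Column-greedy (each request in turn goes to its best remaining driver) gives $303, worse by 14.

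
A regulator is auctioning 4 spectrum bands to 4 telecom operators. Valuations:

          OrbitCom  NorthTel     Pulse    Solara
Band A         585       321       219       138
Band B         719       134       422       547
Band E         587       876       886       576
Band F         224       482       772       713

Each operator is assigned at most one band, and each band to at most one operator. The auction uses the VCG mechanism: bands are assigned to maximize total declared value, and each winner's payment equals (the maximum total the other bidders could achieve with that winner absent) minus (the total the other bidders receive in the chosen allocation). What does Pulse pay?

Efficient allocation: OrbitCom→Band A ($585M), NorthTel→Band E ($876M), Pulse→Band F ($772M), Solara→Band B ($547M); total welfare W = $2780M.
Pulse receives Band F at value $772M, so the others get W − 772 = $2008M.
Without Pulse: best allocation of the remaining 3 bidders over all 4 bands is OrbitCom→Band B ($719M), NorthTel→Band E ($876M), Solara→Band F ($713M), total $2308M.
VCG payment = (others' best without Pulse) − (others' welfare with Pulse) = 2308 − 2008 = $300M.

Pulse pays $300M.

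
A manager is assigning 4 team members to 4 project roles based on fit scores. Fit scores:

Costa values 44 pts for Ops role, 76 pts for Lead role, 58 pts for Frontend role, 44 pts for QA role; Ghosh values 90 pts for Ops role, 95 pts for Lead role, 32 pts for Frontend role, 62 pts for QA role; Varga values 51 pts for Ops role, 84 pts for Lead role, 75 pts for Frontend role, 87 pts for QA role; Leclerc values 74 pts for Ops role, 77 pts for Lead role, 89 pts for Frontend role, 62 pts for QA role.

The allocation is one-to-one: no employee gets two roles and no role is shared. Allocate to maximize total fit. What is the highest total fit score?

Optimal: Costa→Lead role (76 pts), Ghosh→Ops role (90 pts), Varga→QA role (87 pts), Leclerc→Frontend role (89 pts) — total 76+90+87+89 = 342 pts.
Column-greedy (each role in turn goes to its best remaining employee) gives 307 pts, worse by 35.
Swapping Costa↔Leclerc (Costa→Frontend role 58 pts, Leclerc→Lead role 77 pts) loses 30.
No other one-to-one assignment exceeds 342 pts.

Max total: 342 pts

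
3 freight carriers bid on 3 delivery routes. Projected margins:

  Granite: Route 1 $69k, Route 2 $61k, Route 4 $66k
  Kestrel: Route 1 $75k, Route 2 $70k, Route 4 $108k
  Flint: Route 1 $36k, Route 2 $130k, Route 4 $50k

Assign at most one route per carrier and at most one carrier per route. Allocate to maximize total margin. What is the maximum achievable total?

Optimal: Granite→Route 1 ($69k), Kestrel→Route 4 ($108k), Flint→Route 2 ($130k) — total 69+108+130 = $307k.
Column-greedy (each route in turn goes to its best remaining carrier) gives $271k, worse by 36.
Swapping Kestrel↔Granite (Kestrel→Route 1 $75k, Granite→Route 4 $66k) loses 36.

Maximum total: $307k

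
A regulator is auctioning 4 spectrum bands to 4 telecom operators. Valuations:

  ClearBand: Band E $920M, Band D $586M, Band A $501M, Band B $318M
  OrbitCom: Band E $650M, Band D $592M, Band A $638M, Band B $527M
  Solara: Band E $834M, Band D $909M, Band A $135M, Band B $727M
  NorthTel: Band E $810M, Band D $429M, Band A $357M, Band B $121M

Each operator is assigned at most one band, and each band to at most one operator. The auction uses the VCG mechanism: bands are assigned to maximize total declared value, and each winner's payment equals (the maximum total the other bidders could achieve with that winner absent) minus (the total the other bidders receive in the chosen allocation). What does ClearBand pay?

Efficient allocation: ClearBand→Band D ($586M), OrbitCom→Band A ($638M), Solara→Band B ($727M), NorthTel→Band E ($810M); total welfare W = $2761M.
ClearBand receives Band D at value $586M, so the others get W − 586 = $2175M.
Without ClearBand: best allocation of the remaining 3 bidders over all 4 bands is OrbitCom→Band A ($638M), Solara→Band D ($909M), NorthTel→Band E ($810M), total $2357M.
VCG payment = (others' best without ClearBand) − (others' welfare with ClearBand) = 2357 − 2175 = $182M.

ClearBand pays $182M.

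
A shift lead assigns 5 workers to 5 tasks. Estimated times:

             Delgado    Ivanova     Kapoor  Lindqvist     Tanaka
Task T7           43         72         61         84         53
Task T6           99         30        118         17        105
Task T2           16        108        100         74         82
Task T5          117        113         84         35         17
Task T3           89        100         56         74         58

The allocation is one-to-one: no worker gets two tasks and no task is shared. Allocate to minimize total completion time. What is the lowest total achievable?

Min total: 178 min

This is the linear assignment problem.
Optimal: Delgado→Task T2 (16 min), Ivanova→Task T7 (72 min), Kapoor→Task T3 (56 min), Lindqvist→Task T6 (17 min), Tanaka→Task T5 (17 min) — total 16+72+56+17+17 = 178 min.
Row-greedy (each worker in turn takes its cheapest remaining task) gives 190 min, worse by 12.
Checked against all permutations: 178 min is optimal.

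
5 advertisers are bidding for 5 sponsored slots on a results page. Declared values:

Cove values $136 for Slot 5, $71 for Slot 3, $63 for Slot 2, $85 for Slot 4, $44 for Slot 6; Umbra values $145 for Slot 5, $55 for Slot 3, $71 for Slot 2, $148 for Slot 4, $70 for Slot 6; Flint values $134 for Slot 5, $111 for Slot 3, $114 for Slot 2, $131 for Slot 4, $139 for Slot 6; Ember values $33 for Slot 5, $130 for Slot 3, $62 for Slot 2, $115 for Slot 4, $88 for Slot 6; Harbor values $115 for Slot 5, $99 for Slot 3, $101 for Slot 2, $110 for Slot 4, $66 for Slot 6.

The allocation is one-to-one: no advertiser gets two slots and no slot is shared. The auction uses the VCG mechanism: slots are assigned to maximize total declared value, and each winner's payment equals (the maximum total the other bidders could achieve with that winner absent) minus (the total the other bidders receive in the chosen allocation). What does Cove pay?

Cove pays $14.

Efficient allocation: Cove→Slot 5 ($136), Umbra→Slot 4 ($148), Flint→Slot 6 ($139), Ember→Slot 3 ($130), Harbor→Slot 2 ($101); total welfare W = $654.
Cove receives Slot 5 at value $136, so the others get W − 136 = $518.
Without Cove: best allocation of the remaining 4 bidders over all 5 slots is Umbra→Slot 4 ($148), Flint→Slot 6 ($139), Ember→Slot 3 ($130), Harbor→Slot 5 ($115), total $532.
VCG payment = (others' best without Cove) − (others' welfare with Cove) = 532 − 518 = $14.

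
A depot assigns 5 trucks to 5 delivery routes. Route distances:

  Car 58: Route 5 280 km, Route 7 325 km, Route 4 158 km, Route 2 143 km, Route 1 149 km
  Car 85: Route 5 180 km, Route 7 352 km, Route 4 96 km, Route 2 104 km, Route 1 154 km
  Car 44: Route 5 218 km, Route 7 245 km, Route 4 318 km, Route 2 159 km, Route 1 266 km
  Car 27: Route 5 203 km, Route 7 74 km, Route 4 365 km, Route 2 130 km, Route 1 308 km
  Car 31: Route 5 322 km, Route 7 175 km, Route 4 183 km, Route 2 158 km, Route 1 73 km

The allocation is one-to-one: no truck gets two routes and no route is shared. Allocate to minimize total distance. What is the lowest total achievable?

Min total: 604 km

Optimal: Car 58→Route 2 (143 km), Car 85→Route 4 (96 km), Car 44→Route 5 (218 km), Car 27→Route 7 (74 km), Car 31→Route 1 (73 km) — total 143+96+218+74+73 = 604 km.
Column-greedy (each route in turn goes to its cheapest remaining truck) gives 836 km, worse by 232.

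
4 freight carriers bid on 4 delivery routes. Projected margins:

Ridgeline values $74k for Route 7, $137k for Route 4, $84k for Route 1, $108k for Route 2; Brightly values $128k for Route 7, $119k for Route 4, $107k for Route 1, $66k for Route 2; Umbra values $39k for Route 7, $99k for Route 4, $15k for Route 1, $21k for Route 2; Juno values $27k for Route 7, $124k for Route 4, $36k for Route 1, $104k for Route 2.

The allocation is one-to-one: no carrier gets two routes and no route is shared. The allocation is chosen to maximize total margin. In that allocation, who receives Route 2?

Juno receives Route 2.

Treat this as an assignment problem: match each carrier to one route.
Optimal: Ridgeline→Route 1 ($84k), Brightly→Route 7 ($128k), Umbra→Route 4 ($99k), Juno→Route 2 ($104k) — total 84+128+99+104 = $415k.
Row-greedy (each carrier in turn takes its best remaining route) gives $322k, worse by 93.
Every other assignment is strictly worse.
Juno's own top route is Route 4 ($124k), but forcing Juno→Route 4 and reassigning the rest optimally gives only $378k — worse by 37.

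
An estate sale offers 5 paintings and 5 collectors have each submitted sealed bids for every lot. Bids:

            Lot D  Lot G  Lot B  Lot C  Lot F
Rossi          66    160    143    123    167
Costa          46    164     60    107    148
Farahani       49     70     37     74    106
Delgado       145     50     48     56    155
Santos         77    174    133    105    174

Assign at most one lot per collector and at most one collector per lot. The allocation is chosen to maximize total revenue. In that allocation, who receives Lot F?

Santos receives Lot F.

Optimal: Rossi→Lot B ($143), Costa→Lot G ($164), Farahani→Lot C ($74), Delgado→Lot D ($145), Santos→Lot F ($174) — total 143+164+74+145+174 = $700.
Column-greedy (each lot in turn goes to its best remaining collector) gives $675, worse by 25.
Checked against all permutations: $700 is optimal.
Santos's own top lot is Lot G ($174), but forcing Santos→Lot G and reassigning the rest optimally gives only $684 — worse by 16.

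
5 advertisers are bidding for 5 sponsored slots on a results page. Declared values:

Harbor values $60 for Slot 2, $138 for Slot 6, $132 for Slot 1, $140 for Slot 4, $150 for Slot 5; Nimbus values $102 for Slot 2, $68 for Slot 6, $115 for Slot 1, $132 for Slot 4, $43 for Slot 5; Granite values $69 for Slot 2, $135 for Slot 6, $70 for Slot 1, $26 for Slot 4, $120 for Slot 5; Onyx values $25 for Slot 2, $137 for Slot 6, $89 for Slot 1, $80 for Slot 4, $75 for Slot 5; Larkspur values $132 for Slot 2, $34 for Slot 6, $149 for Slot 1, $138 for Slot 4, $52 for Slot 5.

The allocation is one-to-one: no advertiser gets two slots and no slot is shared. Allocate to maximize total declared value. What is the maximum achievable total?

Optimal: Harbor→Slot 1 ($132), Nimbus→Slot 4 ($132), Granite→Slot 5 ($120), Onyx→Slot 6 ($137), Larkspur→Slot 2 ($132) — total 132+132+120+137+132 = $653.
Column-greedy (each slot in turn goes to its best remaining advertiser) gives $585, worse by 68.
Every other assignment is strictly worse.

Maximum total: $653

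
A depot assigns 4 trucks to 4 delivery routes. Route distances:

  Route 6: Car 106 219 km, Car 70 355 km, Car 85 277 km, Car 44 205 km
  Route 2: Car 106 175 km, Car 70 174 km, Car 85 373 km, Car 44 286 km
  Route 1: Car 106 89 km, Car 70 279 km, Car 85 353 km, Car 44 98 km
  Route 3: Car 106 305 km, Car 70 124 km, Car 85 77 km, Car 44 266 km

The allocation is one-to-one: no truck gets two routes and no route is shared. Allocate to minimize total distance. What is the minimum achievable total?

Minimum total: 545 km

Treat this as an assignment problem: match each truck to one route.
Optimal: Car 106→Route 1 (89 km), Car 70→Route 2 (174 km), Car 85→Route 3 (77 km), Car 44→Route 6 (205 km) — total 89+174+77+205 = 545 km.
Row-greedy (each truck in turn takes its cheapest remaining route) gives 776 km, worse by 231.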